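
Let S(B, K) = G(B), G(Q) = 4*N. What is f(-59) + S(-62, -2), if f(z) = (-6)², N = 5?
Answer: 56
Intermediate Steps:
f(z) = 36
G(Q) = 20 (G(Q) = 4*5 = 20)
S(B, K) = 20
f(-59) + S(-62, -2) = 36 + 20 = 56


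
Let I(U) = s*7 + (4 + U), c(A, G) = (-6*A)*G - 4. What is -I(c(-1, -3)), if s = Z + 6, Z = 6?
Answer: -66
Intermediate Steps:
s = 12 (s = 6 + 6 = 12)
c(A, G) = -4 - 6*A*G (c(A, G) = -6*A*G - 4 = -4 - 6*A*G)
I(U) = 88 + U (I(U) = 12*7 + (4 + U) = 84 + (4 + U) = 88 + U)
-I(c(-1, -3)) = -(88 + (-4 - 6*(-1)*(-3))) = -(88 + (-4 - 18)) = -(88 - 22) = -1*66 = -66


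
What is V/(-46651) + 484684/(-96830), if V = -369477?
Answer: 6582732313/2258608165 ≈ 2.9145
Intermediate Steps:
V/(-46651) + 484684/(-96830) = -369477/(-46651) + 484684/(-96830) = -369477*(-1/46651) + 484684*(-1/96830) = 369477/46651 - 242342/48415 = 6582732313/2258608165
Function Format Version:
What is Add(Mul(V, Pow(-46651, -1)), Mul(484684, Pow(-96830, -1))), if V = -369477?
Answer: Rational(6582732313, 2258608165) ≈ 2.9145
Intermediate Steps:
Add(Mul(V, Pow(-46651, -1)), Mul(484684, Pow(-96830, -1))) = Add(Mul(-369477, Pow(-46651, -1)), Mul(484684, Pow(-96830, -1))) = Add(Mul(-369477, Rational(-1, 46651)), Mul(484684, Rational(-1, 96830))) = Add(Rational(369477, 46651), Rational(-242342, 48415)) = Rational(6582732313, 2258608165)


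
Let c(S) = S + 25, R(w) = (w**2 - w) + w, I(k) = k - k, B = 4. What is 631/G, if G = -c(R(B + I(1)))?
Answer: -631/41 ≈ -15.390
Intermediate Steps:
I(k) = 0
R(w) = w**2
c(S) = 25 + S
G = -41 (G = -(25 + (4 + 0)**2) = -(25 + 4**2) = -(25 + 16) = -1*41 = -41)
631/G = 631/(-41) = 631*(-1/41) = -631/41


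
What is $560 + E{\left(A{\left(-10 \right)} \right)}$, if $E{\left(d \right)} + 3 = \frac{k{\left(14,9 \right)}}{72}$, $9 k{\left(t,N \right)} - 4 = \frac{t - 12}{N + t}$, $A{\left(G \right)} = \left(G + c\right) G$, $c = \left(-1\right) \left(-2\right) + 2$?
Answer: $\frac{4150811}{7452} \approx 557.01$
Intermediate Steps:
$c = 4$ ($c = 2 + 2 = 4$)
$A{\left(G \right)} = G \left(4 + G\right)$ ($A{\left(G \right)} = \left(G + 4\right) G = \left(4 + G\right) G = G \left(4 + G\right)$)
$k{\left(t,N \right)} = \frac{4}{9} + \frac{-12 + t}{9 \left(N + t\right)}$ ($k{\left(t,N \right)} = \frac{4}{9} + \frac{\left(t - 12\right) \frac{1}{N + t}}{9} = \frac{4}{9} + \frac{\left(-12 + t\right) \frac{1}{N + t}}{9} = \frac{4}{9} + \frac{\frac{1}{N + t} \left(-12 + t\right)}{9} = \frac{4}{9} + \frac{-12 + t}{9 \left(N + t\right)}$)
$E{\left(d \right)} = - \frac{22309}{7452}$ ($E{\left(d \right)} = -3 + \frac{\frac{1}{9} \frac{1}{9 + 14} \left(-12 + 4 \cdot 9 + 5 \cdot 14\right)}{72} = -3 + \frac{-12 + 36 + 70}{9 \cdot 23} \cdot \frac{1}{72} = -3 + \frac{1}{9} \cdot \frac{1}{23} \cdot 94 \cdot \frac{1}{72} = -3 + \frac{94}{207} \cdot \frac{1}{72} = -3 + \frac{47}{7452} = - \frac{22309}{7452}$)
$560 + E{\left(A{\left(-10 \right)} \right)} = 560 - \frac{22309}{7452} = \frac{4150811}{7452}$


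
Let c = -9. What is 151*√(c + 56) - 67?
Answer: -67 + 151*√47 ≈ 968.20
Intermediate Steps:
151*√(c + 56) - 67 = 151*√(-9 + 56) - 67 = 151*√47 - 67 = -67 + 151*√47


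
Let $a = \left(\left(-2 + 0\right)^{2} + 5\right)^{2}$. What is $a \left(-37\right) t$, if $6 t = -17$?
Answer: $\frac{16983}{2} \approx 8491.5$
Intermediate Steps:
$t = - \frac{17}{6}$ ($t = \frac{1}{6} \left(-17\right) = - \frac{17}{6} \approx -2.8333$)
$a = 81$ ($a = \left(\left(-2\right)^{2} + 5\right)^{2} = \left(4 + 5\right)^{2} = 9^{2} = 81$)
$a \left(-37\right) t = 81 \left(-37\right) \left(- \frac{17}{6}\right) = \left(-2997\right) \left(- \frac{17}{6}\right) = \frac{16983}{2}$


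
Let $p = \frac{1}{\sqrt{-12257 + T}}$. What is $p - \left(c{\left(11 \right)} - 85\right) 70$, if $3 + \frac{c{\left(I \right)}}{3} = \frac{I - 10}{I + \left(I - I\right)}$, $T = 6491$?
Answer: $\frac{72170}{11} - \frac{i \sqrt{6}}{186} \approx 6560.9 - 0.013169 i$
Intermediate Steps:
$c{\left(I \right)} = -9 + \frac{3 \left(-10 + I\right)}{I}$ ($c{\left(I \right)} = -9 + 3 \frac{I - 10}{I + \left(I - I\right)} = -9 + 3 \frac{-10 + I}{I + 0} = -9 + 3 \frac{-10 + I}{I} = -9 + \frac{3 \left(-10 + I\right)}{I}$)
$p = - \frac{i \sqrt{6}}{186}$ ($p = \frac{1}{\sqrt{-12257 + 6491}} = \frac{1}{\sqrt{-5766}} = \frac{1}{31 i \sqrt{6}} = - \frac{i \sqrt{6}}{186} \approx - 0.013169 i$)
$p - \left(c{\left(11 \right)} - 85\right) 70 = - \frac{i \sqrt{6}}{186} - \left(\left(-6 - \frac{30}{11}\right) - 85\right) 70 = - \frac{i \sqrt{6}}{186} - \left(- \frac{96}{11} - 85\right) 70 = - \frac{i \sqrt{6}}{186} - \left(- \frac{1031}{11}\right) 70 = - \frac{i \sqrt{6}}{186} - - \frac{72170}{11} = - \frac{i \sqrt{6}}{186} + \frac{72170}{11} = \frac{72170}{11} - \frac{i \sqrt{6}}{186}$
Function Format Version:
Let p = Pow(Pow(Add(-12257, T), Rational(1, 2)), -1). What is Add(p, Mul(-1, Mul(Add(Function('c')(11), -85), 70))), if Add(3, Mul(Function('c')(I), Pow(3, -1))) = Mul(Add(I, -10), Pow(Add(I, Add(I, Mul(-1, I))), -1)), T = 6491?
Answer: Add(Rational(72170, 11), Mul(Rational(-1, 186), I, Pow(6, Rational(1, 2)))) ≈ Add(6560.9, Mul(-0.013169, I))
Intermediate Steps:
Function('c')(I) = Add(-9, Mul(3, Pow(I, -1), Add(-10, I))) (Function('c')(I) = Add(-9, Mul(3, Mul(Add(I, -10), Pow(Add(I, Add(I, Mul(-1, I))), -1)))) = Add(-9, Mul(3, Mul(Add(-10, I), Pow(Add(I, 0), -1)))) = Add(-9, Mul(3, Mul(Add(-10, I), Pow(I, -1)))) = Add(-9, Mul(3, Mul(Pow(I, -1), Add(-10, I)))) = Add(-9, Mul(3, Pow(I, -1), Add(-10, I))))
p = Mul(Rational(-1, 186), I, Pow(6, Rational(1, 2))) (p = Pow(Pow(Add(-12257, 6491), Rational(1, 2)), -1) = Pow(Pow(-5766, Rational(1, 2)), -1) = Pow(Mul(31, I, Pow(6, Rational(1, 2))), -1) = Mul(Rational(-1, 186), I, Pow(6, Rational(1, 2))) ≈ Mul(-0.013169, I))
Add(p, Mul(-1, Mul(Add(Function('c')(11), -85), 70))) = Add(Mul(Rational(-1, 186), I, Pow(6, Rational(1, 2))), Mul(-1, Mul(Add(Add(-6, Mul(-30, Pow(11, -1))), -85), 70))) = Add(Mul(Rational(-1, 186), I, Pow(6, Rational(1, 2))), Mul(-1, Mul(Add(Add(-6, Mul(-30, Rational(1, 11))), -85), 70))) = Add(Mul(Rational(-1, 186), I, Pow(6, Rational(1, 2))), Mul(-1, Mul(Add(Add(-6, Rational(-30, 11)), -85), 70))) = Add(Mul(Rational(-1, 186), I, Pow(6, Rational(1, 2))), Mul(-1, Mul(Add(Rational(-96, 11), -85), 70))) = Add(Mul(Rational(-1, 186), I, Pow(6, Rational(1, 2))), Mul(-1, Mul(Rational(-1031, 11), 70))) = Add(Mul(Rational(-1, 186), I, Pow(6, Rational(1, 2))), Mul(-1, Rational(-72170, 11))) = Add(Mul(Rational(-1, 186), I, Pow(6, Rational(1, 2))), Rational(72170, 11)) = Add(Rational(72170, 11), Mul(Rational(-1, 186), I, Pow(6, Rational(1, 2))))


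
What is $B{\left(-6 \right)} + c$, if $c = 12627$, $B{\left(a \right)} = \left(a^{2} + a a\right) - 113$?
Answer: $12586$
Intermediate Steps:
$B{\left(a \right)} = -113 + 2 a^{2}$ ($B{\left(a \right)} = \left(a^{2} + a^{2}\right) - 113 = 2 a^{2} - 113 = -113 + 2 a^{2}$)
$B{\left(-6 \right)} + c = \left(-113 + 2 \left(-6\right)^{2}\right) + 12627 = \left(-113 + 2 \cdot 36\right) + 12627 = \left(-113 + 72\right) + 12627 = -41 + 12627 = 12586$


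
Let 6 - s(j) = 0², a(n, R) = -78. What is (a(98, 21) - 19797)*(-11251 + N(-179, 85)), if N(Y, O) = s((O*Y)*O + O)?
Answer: 223494375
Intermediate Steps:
s(j) = 6 (s(j) = 6 - 1*0² = 6 - 1*0 = 6 + 0 = 6)
N(Y, O) = 6
(a(98, 21) - 19797)*(-11251 + N(-179, 85)) = (-78 - 19797)*(-11251 + 6) = -19875*(-11245) = 223494375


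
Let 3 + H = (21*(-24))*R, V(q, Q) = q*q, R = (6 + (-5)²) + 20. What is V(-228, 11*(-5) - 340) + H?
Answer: 26277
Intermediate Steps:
R = 51 (R = (6 + 25) + 20 = 31 + 20 = 51)
V(q, Q) = q²
H = -25707 (H = -3 + (21*(-24))*51 = -3 - 504*51 = -3 - 25704 = -25707)
V(-228, 11*(-5) - 340) + H = (-228)² - 25707 = 51984 - 25707 = 26277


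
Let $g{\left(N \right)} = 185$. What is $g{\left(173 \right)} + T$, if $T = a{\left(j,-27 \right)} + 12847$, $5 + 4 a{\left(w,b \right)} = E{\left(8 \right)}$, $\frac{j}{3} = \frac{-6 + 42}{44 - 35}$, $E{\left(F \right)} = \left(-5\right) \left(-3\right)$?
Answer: $\frac{26069}{2} \approx 13035.0$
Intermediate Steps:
$E{\left(F \right)} = 15$
$j = 12$ ($j = 3 \frac{-6 + 42}{44 - 35} = 3 \cdot \frac{36}{9} = 3 \cdot 36 \cdot \frac{1}{9} = 3 \cdot 4 = 12$)
$a{\left(w,b \right)} = \frac{5}{2}$ ($a{\left(w,b \right)} = - \frac{5}{4} + \frac{1}{4} \cdot 15 = - \frac{5}{4} + \frac{15}{4} = \frac{5}{2}$)
$T = \frac{25699}{2}$ ($T = \frac{5}{2} + 12847 = \frac{25699}{2} \approx 12850.0$)
$g{\left(173 \right)} + T = 185 + \frac{25699}{2} = \frac{26069}{2}$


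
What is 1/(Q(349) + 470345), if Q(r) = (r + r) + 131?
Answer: 1/471174 ≈ 2.1224e-6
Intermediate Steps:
Q(r) = 131 + 2*r (Q(r) = 2*r + 131 = 131 + 2*r)
1/(Q(349) + 470345) = 1/((131 + 2*349) + 470345) = 1/((131 + 698) + 470345) = 1/(829 + 470345) = 1/471174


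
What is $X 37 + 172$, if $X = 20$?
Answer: $912$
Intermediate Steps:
$X 37 + 172 = 20 \cdot 37 + 172 = 740 + 172 = 912$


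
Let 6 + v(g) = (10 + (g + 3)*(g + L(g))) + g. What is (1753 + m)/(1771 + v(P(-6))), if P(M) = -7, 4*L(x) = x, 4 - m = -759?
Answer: 2516/1803 ≈ 1.3955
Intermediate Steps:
m = 763 (m = 4 - 1*(-759) = 4 + 759 = 763)
L(x) = x/4
v(g) = 4 + g + 5*g*(3 + g)/4 (v(g) = -6 + ((10 + (g + 3)*(g + g/4)) + g) = -6 + ((10 + (3 + g)*(5*g/4)) + g) = -6 + ((10 + 5*g*(3 + g)/4) + g) = -6 + (10 + g + 5*g*(3 + g)/4) = 4 + g + 5*g*(3 + g)/4)
(1753 + m)/(1771 + v(P(-6))) = (1753 + 763)/(1771 + (4 + (5/4)*(-7)**2 + (19/4)*(-7))) = 2516/(1771 + (4 + (5/4)*49 - 133/4)) = 2516/(1771 + (4 + 245/4 - 133/4)) = 2516/(1771 + 32) = 2516/1803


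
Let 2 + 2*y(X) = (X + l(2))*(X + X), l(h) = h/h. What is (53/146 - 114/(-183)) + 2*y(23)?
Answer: 9823193/8906 ≈ 1103.0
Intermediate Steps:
l(h) = 1
y(X) = -1 + X*(1 + X) (y(X) = -1 + ((X + 1)*(X + X))/2 = -1 + ((1 + X)*(2*X))/2 = -1 + (2*X*(1 + X))/2 = -1 + X*(1 + X))
(53/146 - 114/(-183)) + 2*y(23) = (53/146 - 114/(-183)) + 2*(-1 + 23 + 23²) = (53*(1/146) - 114*(-1/183)) + 2*(-1 + 23 + 529) = (53/146 + 38/61) + 2*551 = 8781/8906 + 1102 = 9823193/8906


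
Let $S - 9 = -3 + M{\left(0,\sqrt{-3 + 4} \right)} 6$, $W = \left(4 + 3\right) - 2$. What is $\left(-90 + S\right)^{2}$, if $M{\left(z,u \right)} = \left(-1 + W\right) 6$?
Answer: $3600$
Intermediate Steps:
$W = 5$ ($W = 7 - 2 = 5$)
$M{\left(z,u \right)} = 24$ ($M{\left(z,u \right)} = \left(-1 + 5\right) 6 = 4 \cdot 6 = 24$)
$S = 150$ ($S = 9 + \left(-3 + 24 \cdot 6\right) = 9 + \left(-3 + 144\right) = 9 + 141 = 150$)
$\left(-90 + S\right)^{2} = \left(-90 + 150\right)^{2} = 60^{2} = 3600$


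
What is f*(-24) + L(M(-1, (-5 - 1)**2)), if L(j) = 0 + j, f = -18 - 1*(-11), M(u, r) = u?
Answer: 167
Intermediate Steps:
f = -7 (f = -18 + 11 = -7)
L(j) = j
f*(-24) + L(M(-1, (-5 - 1)**2)) = -7*(-24) - 1 = 168 - 1 = 167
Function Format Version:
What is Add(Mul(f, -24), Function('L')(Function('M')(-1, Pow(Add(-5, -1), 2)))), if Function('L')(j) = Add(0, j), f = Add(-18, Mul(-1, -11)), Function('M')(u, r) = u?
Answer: 167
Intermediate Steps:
f = -7 (f = Add(-18, 11) = -7)
Function('L')(j) = j
Add(Mul(f, -24), Function('L')(Function('M')(-1, Pow(Add(-5, -1), 2)))) = Add(Mul(-7, -24), -1) = Add(168, -1) = 167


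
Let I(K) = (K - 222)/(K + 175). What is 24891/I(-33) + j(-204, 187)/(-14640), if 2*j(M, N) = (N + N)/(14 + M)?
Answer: -655441756501/47287200 ≈ -13861.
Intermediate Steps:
I(K) = (-222 + K)/(175 + K)
j(M, N) = N/(14 + M) (j(M, N) = ((N + N)/(14 + M))/2 = ((2*N)/(14 + M))/2 = (2*N/(14 + M))/2 = N/(14 + M))
24891/I(-33) + j(-204, 187)/(-14640) = 24891/(((-222 - 33)/(175 - 33))) + (187/(14 - 204))/(-14640) = 24891/((-255/142)) + (187/(-190))*(-1/14640) = 24891/(((1/142)*(-255))) + (187*(-1/190))*(-1/14640) = 24891/(-255/142) - 187/190*(-1/14640) = 24891*(-142/255) + 187/2781600 = -1178174/85 + 187/2781600 = -655441756501/47287200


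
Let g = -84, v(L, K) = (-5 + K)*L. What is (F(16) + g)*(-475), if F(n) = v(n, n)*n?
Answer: -1297700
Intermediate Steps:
v(L, K) = L*(-5 + K)
F(n) = n²*(-5 + n) (F(n) = (n*(-5 + n))*n = n²*(-5 + n))
(F(16) + g)*(-475) = (16²*(-5 + 16) - 84)*(-475) = (256*11 - 84)*(-475) = (2816 - 84)*(-475) = 2732*(-475) = -1297700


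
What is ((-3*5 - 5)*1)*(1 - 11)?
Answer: 200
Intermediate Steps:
((-3*5 - 5)*1)*(1 - 11) = ((-15 - 5)*1)*(-10) = -20*1*(-10) = -20*(-10) = 200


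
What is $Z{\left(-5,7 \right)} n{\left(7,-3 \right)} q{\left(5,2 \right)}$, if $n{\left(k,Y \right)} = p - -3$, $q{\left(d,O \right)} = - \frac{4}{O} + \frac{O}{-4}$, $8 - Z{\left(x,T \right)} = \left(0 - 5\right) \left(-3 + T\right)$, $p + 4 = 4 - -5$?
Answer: $-560$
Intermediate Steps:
$p = 5$ ($p = -4 + \left(4 - -5\right) = -4 + \left(4 + 5\right) = -4 + 9 = 5$)
$Z{\left(x,T \right)} = -7 + 5 T$ ($Z{\left(x,T \right)} = 8 - \left(0 - 5\right) \left(-3 + T\right) = 8 - - 5 \left(-3 + T\right) = 8 - \left(15 - 5 T\right) = 8 + \left(-15 + 5 T\right) = -7 + 5 T$)
$q{\left(d,O \right)} = - \frac{4}{O} - \frac{O}{4}$ ($q{\left(d,O \right)} = - \frac{4}{O} + O \left(- \frac{1}{4}\right) = - \frac{4}{O} - \frac{O}{4}$)
$n{\left(k,Y \right)} = 8$ ($n{\left(k,Y \right)} = 5 - -3 = 5 + 3 = 8$)
$Z{\left(-5,7 \right)} n{\left(7,-3 \right)} q{\left(5,2 \right)} = \left(-7 + 5 \cdot 7\right) 8 \left(- \frac{4}{2} - \frac{1}{2}\right) = \left(-7 + 35\right) 8 \left(\left(-4\right) \frac{1}{2} - \frac{1}{2}\right) = 28 \cdot 8 \left(-2 - \frac{1}{2}\right) = 224 \left(- \frac{5}{2}\right) = -560$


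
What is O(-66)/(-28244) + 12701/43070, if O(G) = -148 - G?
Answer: 45282348/152058635 ≈ 0.29780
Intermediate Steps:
O(-66)/(-28244) + 12701/43070 = (-148 - 1*(-66))/(-28244) + 12701/43070 = (-148 + 66)*(-1/28244) + 12701*(1/43070) = -82*(-1/28244) + 12701/43070 = 41/14122 + 12701/43070 = 45282348/152058635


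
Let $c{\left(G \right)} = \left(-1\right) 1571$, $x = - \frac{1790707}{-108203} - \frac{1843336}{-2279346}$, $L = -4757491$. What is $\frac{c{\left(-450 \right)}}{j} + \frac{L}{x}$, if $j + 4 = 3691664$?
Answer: $- \frac{433160881828854388723021}{1580434835947859780} \approx -2.7408 \cdot 10^{5}$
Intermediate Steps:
$j = 3691660$ ($j = -4 + 3691664 = 3691660$)
$x = \frac{2140547661415}{123316037619}$ ($x = \left(-1790707\right) \left(- \frac{1}{108203}\right) - - \frac{921668}{1139673} = \frac{1790707}{108203} + \frac{921668}{1139673} = \frac{2140547661415}{123316037619} \approx 17.358$)
$c{\left(G \right)} = -1571$
$\frac{c{\left(-450 \right)}}{j} + \frac{L}{x} = - \frac{1571}{3691660} - \frac{4757491}{\frac{2140547661415}{123316037619}} = \left(-1571\right) \frac{1}{3691660} - \frac{586674939128053929}{2140547661415} = - \frac{1571}{3691660} - \frac{586674939128053929}{2140547661415} = - \frac{433160881828854388723021}{1580434835947859780}$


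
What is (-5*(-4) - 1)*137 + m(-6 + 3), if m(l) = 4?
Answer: 2607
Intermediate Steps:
(-5*(-4) - 1)*137 + m(-6 + 3) = (-5*(-4) - 1)*137 + 4 = (20 - 1)*137 + 4 = 19*137 + 4 = 2603 + 4 = 2607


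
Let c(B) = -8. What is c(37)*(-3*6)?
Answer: 144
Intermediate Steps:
c(37)*(-3*6) = -(-24)*6 = -8*(-18) = 144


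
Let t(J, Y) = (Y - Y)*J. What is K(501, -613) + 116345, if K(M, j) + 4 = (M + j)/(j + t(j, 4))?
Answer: 71317145/613 ≈ 1.1634e+5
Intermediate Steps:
t(J, Y) = 0 (t(J, Y) = 0*J = 0)
K(M, j) = -4 + (M + j)/j (K(M, j) = -4 + (M + j)/(j + 0) = -4 + (M + j)/j)
K(501, -613) + 116345 = (-3 + 501/(-613)) + 116345 = (-3 + 501*(-1/613)) + 116345 = (-3 - 501/613) + 116345 = -2340/613 + 116345 = 71317145/613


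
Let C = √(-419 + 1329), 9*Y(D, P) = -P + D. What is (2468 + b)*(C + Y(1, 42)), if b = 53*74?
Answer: -29110 + 6390*√910 ≈ 1.6365e+5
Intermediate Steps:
Y(D, P) = -P/9 + D/9 (Y(D, P) = (-P + D)/9 = (D - P)/9 = -P/9 + D/9)
C = √910 ≈ 30.166
b = 3922
(2468 + b)*(C + Y(1, 42)) = (2468 + 3922)*(√910 + (-⅑*42 + (⅑)*1)) = 6390*(√910 + (-14/3 + ⅑)) = 6390*(√910 - 41/9) = 6390*(-41/9 + √910) = -29110 + 6390*√910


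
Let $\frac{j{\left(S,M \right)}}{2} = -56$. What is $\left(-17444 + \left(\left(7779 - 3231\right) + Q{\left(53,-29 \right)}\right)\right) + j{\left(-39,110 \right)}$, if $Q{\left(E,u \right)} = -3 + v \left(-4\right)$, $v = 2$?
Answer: $-13019$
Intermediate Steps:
$j{\left(S,M \right)} = -112$ ($j{\left(S,M \right)} = 2 \left(-56\right) = -112$)
$Q{\left(E,u \right)} = -11$ ($Q{\left(E,u \right)} = -3 + 2 \left(-4\right) = -3 - 8 = -11$)
$\left(-17444 + \left(\left(7779 - 3231\right) + Q{\left(53,-29 \right)}\right)\right) + j{\left(-39,110 \right)} = \left(-17444 + \left(\left(7779 - 3231\right) - 11\right)\right) - 112 = \left(-17444 + \left(4548 - 11\right)\right) - 112 = \left(-17444 + 4537\right) - 112 = -12907 - 112 = -13019$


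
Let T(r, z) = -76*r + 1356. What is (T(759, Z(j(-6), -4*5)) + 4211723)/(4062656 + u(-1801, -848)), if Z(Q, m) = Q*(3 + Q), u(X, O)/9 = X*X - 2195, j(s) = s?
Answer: 831079/6647062 ≈ 0.12503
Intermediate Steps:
u(X, O) = -19755 + 9*X**2 (u(X, O) = 9*(X*X - 2195) = 9*(X**2 - 2195) = 9*(-2195 + X**2) = -19755 + 9*X**2)
T(r, z) = 1356 - 76*r
(T(759, Z(j(-6), -4*5)) + 4211723)/(4062656 + u(-1801, -848)) = ((1356 - 76*759) + 4211723)/(4062656 + (-19755 + 9*(-1801)**2)) = ((1356 - 57684) + 4211723)/(4062656 + (-19755 + 9*3243601)) = (-56328 + 4211723)/(4062656 + (-19755 + 29192409)) = 4155395/(4062656 + 29172654) = 4155395/33235310 = 4155395*(1/33235310) = 831079/6647062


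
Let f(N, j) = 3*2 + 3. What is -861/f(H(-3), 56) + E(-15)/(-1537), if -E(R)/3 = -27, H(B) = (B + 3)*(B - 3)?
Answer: -441362/4611 ≈ -95.719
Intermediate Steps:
H(B) = (-3 + B)*(3 + B) (H(B) = (3 + B)*(-3 + B) = (-3 + B)*(3 + B))
E(R) = 81 (E(R) = -3*(-27) = 81)
f(N, j) = 9 (f(N, j) = 6 + 3 = 9)
-861/f(H(-3), 56) + E(-15)/(-1537) = -861/9 + 81/(-1537) = -861*⅑ + 81*(-1/1537) = -287/3 - 81/1537 = -441362/4611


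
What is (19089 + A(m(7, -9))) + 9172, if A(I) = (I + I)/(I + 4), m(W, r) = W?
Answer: 310885/11 ≈ 28262.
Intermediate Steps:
A(I) = 2*I/(4 + I) (A(I) = (2*I)/(4 + I) = 2*I/(4 + I))
(19089 + A(m(7, -9))) + 9172 = (19089 + 2*7/(4 + 7)) + 9172 = (19089 + 2*7/11) + 9172 = (19089 + 2*7*(1/11)) + 9172 = (19089 + 14/11) + 9172 = 209993/11 + 9172 = 310885/11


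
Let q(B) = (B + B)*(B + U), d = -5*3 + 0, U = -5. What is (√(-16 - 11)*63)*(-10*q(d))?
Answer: -1134000*I*√3 ≈ -1.9641e+6*I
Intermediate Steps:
d = -15 (d = -15 + 0 = -15)
q(B) = 2*B*(-5 + B) (q(B) = (B + B)*(B - 5) = (2*B)*(-5 + B) = 2*B*(-5 + B))
(√(-16 - 11)*63)*(-10*q(d)) = (√(-16 - 11)*63)*(-20*(-15)*(-5 - 15)) = (√(-27)*63)*(-20*(-15)*(-20)) = ((3*I*√3)*63)*(-10*600) = (189*I*√3)*(-6000) = -1134000*I*√3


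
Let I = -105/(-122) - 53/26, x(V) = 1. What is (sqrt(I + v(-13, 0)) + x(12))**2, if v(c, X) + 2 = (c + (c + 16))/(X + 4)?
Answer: (1586 + I*sqrt(14281930))**2/2515396 ≈ -4.6778 + 4.7656*I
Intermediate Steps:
v(c, X) = -2 + (16 + 2*c)/(4 + X) (v(c, X) = -2 + (c + (c + 16))/(X + 4) = -2 + (c + (16 + c))/(4 + X) = -2 + (16 + 2*c)/(4 + X))
I = -934/793 (I = -105*(-1/122) - 53*1/26 = 105/122 - 53/26 = -934/793 ≈ -1.1778)
(sqrt(I + v(-13, 0)) + x(12))**2 = (sqrt(-934/793 + 2*(4 - 13 - 1*0)/(4 + 0)) + 1)**2 = (sqrt(-934/793 + 2*(4 - 13 + 0)/4) + 1)**2 = (sqrt(-934/793 + 2*(1/4)*(-9)) + 1)**2 = (sqrt(-934/793 - 9/2) + 1)**2 = (sqrt(-9005/1586) + 1)**2 = (I*sqrt(14281930)/1586 + 1)**2 = (1 + I*sqrt(14281930)/1586)**2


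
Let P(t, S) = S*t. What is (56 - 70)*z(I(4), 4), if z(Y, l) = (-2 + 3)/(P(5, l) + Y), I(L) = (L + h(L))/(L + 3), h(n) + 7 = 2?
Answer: -98/139 ≈ -0.70504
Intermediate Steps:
h(n) = -5 (h(n) = -7 + 2 = -5)
I(L) = (-5 + L)/(3 + L) (I(L) = (L - 5)/(L + 3) = (-5 + L)/(3 + L))
z(Y, l) = 1/(Y + 5*l) (z(Y, l) = (-2 + 3)/(l*5 + Y) = 1/(5*l + Y) = 1/(Y + 5*l))
(56 - 70)*z(I(4), 4) = (56 - 70)/((-5 + 4)/(3 + 4) + 5*4) = -14/(-1/7 + 20) = -14/139/7 = -14*7/139 = -98/139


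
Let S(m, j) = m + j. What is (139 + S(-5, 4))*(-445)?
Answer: -61410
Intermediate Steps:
S(m, j) = j + m
(139 + S(-5, 4))*(-445) = (139 + (4 - 5))*(-445) = (139 - 1)*(-445) = 138*(-445) = -61410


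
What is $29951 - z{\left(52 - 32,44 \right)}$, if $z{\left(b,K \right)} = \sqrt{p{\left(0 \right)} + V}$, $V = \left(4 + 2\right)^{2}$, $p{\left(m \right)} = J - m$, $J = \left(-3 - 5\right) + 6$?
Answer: $29951 - \sqrt{34} \approx 29945.0$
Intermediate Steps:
$J = -2$ ($J = -8 + 6 = -2$)
$p{\left(m \right)} = -2 - m$
$V = 36$ ($V = 6^{2} = 36$)
$z{\left(b,K \right)} = \sqrt{34}$ ($z{\left(b,K \right)} = \sqrt{\left(-2 - 0\right) + 36} = \sqrt{\left(-2 + 0\right) + 36} = \sqrt{-2 + 36} = \sqrt{34}$)
$29951 - z{\left(52 - 32,44 \right)} = 29951 - \sqrt{34}$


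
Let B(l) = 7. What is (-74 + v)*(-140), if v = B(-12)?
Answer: 9380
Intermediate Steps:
v = 7
(-74 + v)*(-140) = (-74 + 7)*(-140) = -67*(-140) = 9380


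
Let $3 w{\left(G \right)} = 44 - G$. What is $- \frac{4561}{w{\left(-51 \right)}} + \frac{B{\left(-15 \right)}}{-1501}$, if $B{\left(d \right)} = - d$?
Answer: $- \frac{1081032}{7505} \approx -144.04$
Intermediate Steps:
$w{\left(G \right)} = \frac{44}{3} - \frac{G}{3}$ ($w{\left(G \right)} = \frac{44 - G}{3} = \frac{44}{3} - \frac{G}{3}$)
$- \frac{4561}{w{\left(-51 \right)}} + \frac{B{\left(-15 \right)}}{-1501} = - \frac{4561}{\frac{44}{3} - -17} + \frac{\left(-1\right) \left(-15\right)}{-1501} = - \frac{4561}{\frac{44}{3} + 17} + 15 \left(- \frac{1}{1501}\right) = - \frac{4561}{\frac{95}{3}} - \frac{15}{1501} = \left(-4561\right) \frac{3}{95} - \frac{15}{1501} = - \frac{13683}{95} - \frac{15}{1501} = - \frac{1081032}{7505}$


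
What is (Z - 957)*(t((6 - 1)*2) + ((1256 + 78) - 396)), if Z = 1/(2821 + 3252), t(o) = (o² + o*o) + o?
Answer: -6672015280/6073 ≈ -1.0986e+6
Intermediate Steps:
t(o) = o + 2*o² (t(o) = (o² + o²) + o = 2*o² + o = o + 2*o²)
Z = 1/6073 ≈ 0.00016466
(Z - 957)*(t((6 - 1)*2) + ((1256 + 78) - 396)) = (1/6073 - 957)*(((6 - 1)*2)*(1 + 2*((6 - 1)*2)) + ((1256 + 78) - 396)) = -5811860*((5*2)*(1 + 2*(5*2)) + (1334 - 396))/6073 = -5811860*(10*(1 + 2*10) + 938)/6073 = -5811860*(10*(1 + 20) + 938)/6073 = -5811860*(10*21 + 938)/6073 = -5811860*(210 + 938)/6073 = -5811860/6073*1148 = -6672015280/6073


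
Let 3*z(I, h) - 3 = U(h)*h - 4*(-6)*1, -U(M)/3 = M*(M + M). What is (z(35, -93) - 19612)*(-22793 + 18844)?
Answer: -6275399339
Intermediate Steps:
U(M) = -6*M**2 (U(M) = -3*M*(M + M) = -3*M*2*M = -6*M**2)
z(I, h) = 9 - 2*h**3 (z(I, h) = 1 + ((-6*h**2)*h - 4*(-6)*1)/3 = 1 + (-6*h**3 + 24*1)/3 = 1 + (-6*h**3 + 24)/3 = 1 + (24 - 6*h**3)/3 = 1 + (8 - 2*h**3) = 9 - 2*h**3)
(z(35, -93) - 19612)*(-22793 + 18844) = ((9 - 2*(-93)**3) - 19612)*(-22793 + 18844) = ((9 - 2*(-804357)) - 19612)*(-3949) = ((9 + 1608714) - 19612)*(-3949) = (1608723 - 19612)*(-3949) = 1589111*(-3949) = -6275399339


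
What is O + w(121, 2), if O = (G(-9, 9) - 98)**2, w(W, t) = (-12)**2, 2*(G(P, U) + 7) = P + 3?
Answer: 11808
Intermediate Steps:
G(P, U) = -11/2 + P/2 (G(P, U) = -7 + (P + 3)/2 = -7 + (3 + P)/2 = -7 + (3/2 + P/2) = -11/2 + P/2)
w(W, t) = 144
O = 11664 (O = ((-11/2 + (1/2)*(-9)) - 98)**2 = ((-11/2 - 9/2) - 98)**2 = (-10 - 98)**2 = (-108)**2 = 11664)
O + w(121, 2) = 11664 + 144 = 11808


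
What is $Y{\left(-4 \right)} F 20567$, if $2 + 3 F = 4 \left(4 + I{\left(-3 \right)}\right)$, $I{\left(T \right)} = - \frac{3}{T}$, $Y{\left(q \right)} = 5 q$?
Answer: $-2468040$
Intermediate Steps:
$F = 6$ ($F = - \frac{2}{3} + \frac{4 \left(4 - \frac{3}{-3}\right)}{3} = - \frac{2}{3} + \frac{4 \left(4 - -1\right)}{3} = - \frac{2}{3} + \frac{4 \left(4 + 1\right)}{3} = - \frac{2}{3} + \frac{4 \cdot 5}{3} = - \frac{2}{3} + \frac{1}{3} \cdot 20 = - \frac{2}{3} + \frac{20}{3} = 6$)
$Y{\left(-4 \right)} F 20567 = 5 \left(-4\right) 6 \cdot 20567 = \left(-20\right) 6 \cdot 20567 = \left(-120\right) 20567 = -2468040$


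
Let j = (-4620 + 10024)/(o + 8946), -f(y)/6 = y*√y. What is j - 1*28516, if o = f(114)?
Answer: -21144326198/741537 + 102676*√114/741537 ≈ -28513.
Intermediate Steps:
f(y) = -6*y^(3/2) (f(y) = -6*y*√y = -6*y^(3/2))
o = -684*√114 ≈ -7303.1
j = 5404/(8946 - 684*√114) (j = (-4620 + 10024)/(-684*√114 + 8946) = 5404/(8946 - 684*√114) ≈ 3.2893)
j - 1*28516 = (1342894/741537 + 102676*√114/741537) - 1*28516 = (1342894/741537 + 102676*√114/741537) - 28516 = -21144326198/741537 + 102676*√114/741537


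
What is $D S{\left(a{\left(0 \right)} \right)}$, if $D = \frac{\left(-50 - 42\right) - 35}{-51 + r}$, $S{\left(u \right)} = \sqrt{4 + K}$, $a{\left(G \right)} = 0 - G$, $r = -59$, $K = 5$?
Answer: $\frac{381}{110} \approx 3.4636$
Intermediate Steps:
$a{\left(G \right)} = - G$
$S{\left(u \right)} = 3$ ($S{\left(u \right)} = \sqrt{4 + 5} = \sqrt{9} = 3$)
$D = \frac{127}{110}$ ($D = \frac{\left(-50 - 42\right) - 35}{-51 - 59} = \frac{\left(-50 - 42\right) - 35}{-110} = \left(-92 - 35\right) \left(- \frac{1}{110}\right) = \left(-127\right) \left(- \frac{1}{110}\right) = \frac{127}{110} \approx 1.1545$)
$D S{\left(a{\left(0 \right)} \right)} = \frac{127}{110} \cdot 3 = \frac{381}{110}$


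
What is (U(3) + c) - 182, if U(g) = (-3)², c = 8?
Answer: -165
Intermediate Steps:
U(g) = 9
(U(3) + c) - 182 = (9 + 8) - 182 = 17 - 182 = -165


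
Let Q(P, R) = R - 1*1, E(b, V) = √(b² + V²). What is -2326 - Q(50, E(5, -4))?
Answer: -2325 - √41 ≈ -2331.4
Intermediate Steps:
E(b, V) = √(V² + b²)
Q(P, R) = -1 + R (Q(P, R) = R - 1 = -1 + R)
-2326 - Q(50, E(5, -4)) = -2326 - (-1 + √((-4)² + 5²)) = -2326 - (-1 + √(16 + 25)) = -2326 - (-1 + √41) = -2326 + (1 - √41) = -2325 - √41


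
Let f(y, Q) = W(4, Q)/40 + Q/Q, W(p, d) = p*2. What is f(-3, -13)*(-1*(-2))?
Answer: 12/5 ≈ 2.4000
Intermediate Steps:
W(p, d) = 2*p
f(y, Q) = 6/5 (f(y, Q) = (2*4)/40 + Q/Q = 8*(1/40) + 1 = ⅕ + 1 = 6/5)
f(-3, -13)*(-1*(-2)) = 6*(-1*(-2))/5 = (6/5)*2 = 12/5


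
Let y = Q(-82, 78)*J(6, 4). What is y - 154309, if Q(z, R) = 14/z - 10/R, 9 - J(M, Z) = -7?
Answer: -246747739/1599 ≈ -1.5431e+5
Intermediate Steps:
J(M, Z) = 16 (J(M, Z) = 9 - 1*(-7) = 9 + 7 = 16)
Q(z, R) = -10/R + 14/z
y = -7648/1599 (y = (-10/78 + 14/(-82))*16 = (-10*1/78 + 14*(-1/82))*16 = (-5/39 - 7/41)*16 = -478/1599*16 = -7648/1599 ≈ -4.7830)
y - 154309 = -7648/1599 - 154309 = -246747739/1599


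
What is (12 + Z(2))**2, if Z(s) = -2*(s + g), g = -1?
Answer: 100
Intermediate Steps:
Z(s) = 2 - 2*s (Z(s) = -2*(s - 1) = -2*(-1 + s) = 2 - 2*s)
(12 + Z(2))**2 = (12 + (2 - 2*2))**2 = (12 + (2 - 4))**2 = (12 - 2)**2 = 10**2 = 100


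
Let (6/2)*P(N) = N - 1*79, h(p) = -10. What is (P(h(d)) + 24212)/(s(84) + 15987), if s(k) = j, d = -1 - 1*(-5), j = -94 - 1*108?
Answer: 72547/47355 ≈ 1.5320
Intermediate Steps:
j = -202 (j = -94 - 108 = -202)
d = 4 (d = -1 + 5 = 4)
s(k) = -202
P(N) = -79/3 + N/3 (P(N) = (N - 1*79)/3 = (N - 79)/3 = (-79 + N)/3 = -79/3 + N/3)
(P(h(d)) + 24212)/(s(84) + 15987) = ((-79/3 + (⅓)*(-10)) + 24212)/(-202 + 15987) = ((-79/3 - 10/3) + 24212)/15785 = (-89/3 + 24212)*(1/15785) = (72547/3)*(1/15785) = 72547/47355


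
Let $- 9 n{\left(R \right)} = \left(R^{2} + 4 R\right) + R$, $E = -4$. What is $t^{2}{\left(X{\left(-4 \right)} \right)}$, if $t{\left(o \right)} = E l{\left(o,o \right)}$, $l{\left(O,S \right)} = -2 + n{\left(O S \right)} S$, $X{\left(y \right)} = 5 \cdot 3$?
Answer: $119030520064$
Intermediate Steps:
$X{\left(y \right)} = 15$
$n{\left(R \right)} = - \frac{5 R}{9} - \frac{R^{2}}{9}$ ($n{\left(R \right)} = - \frac{\left(R^{2} + 4 R\right) + R}{9} = - \frac{R^{2} + 5 R}{9} = - \frac{5 R}{9} - \frac{R^{2}}{9}$)
$l{\left(O,S \right)} = -2 - \frac{O S^{2} \left(5 + O S\right)}{9}$ ($l{\left(O,S \right)} = -2 + - \frac{O S \left(5 + O S\right)}{9} S = -2 - \frac{O S^{2} \left(5 + O S\right)}{9}$)
$t{\left(o \right)} = 8 + \frac{4 o^{3} \left(5 + o^{2}\right)}{9}$ ($t{\left(o \right)} = - 4 \left(-2 - \frac{o o^{2} \left(5 + o o\right)}{9}\right) = - 4 \left(-2 - \frac{o o^{2} \left(5 + o^{2}\right)}{9}\right) = - 4 \left(-2 - \frac{o^{3} \left(5 + o^{2}\right)}{9}\right) = 8 + \frac{4 o^{3} \left(5 + o^{2}\right)}{9}$)
$t^{2}{\left(X{\left(-4 \right)} \right)} = \left(8 + \frac{4 \cdot 15^{3} \left(5 + 15^{2}\right)}{9}\right)^{2} = \left(8 + \frac{4}{9} \cdot 3375 \left(5 + 225\right)\right)^{2} = \left(8 + \frac{4}{9} \cdot 3375 \cdot 230\right)^{2} = \left(8 + 345000\right)^{2} = 345008^{2} = 119030520064$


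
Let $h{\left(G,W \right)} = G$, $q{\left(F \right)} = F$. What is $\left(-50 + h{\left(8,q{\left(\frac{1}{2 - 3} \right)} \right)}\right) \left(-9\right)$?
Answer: $378$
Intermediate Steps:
$\left(-50 + h{\left(8,q{\left(\frac{1}{2 - 3} \right)} \right)}\right) \left(-9\right) = \left(-50 + 8\right) \left(-9\right) = \left(-42\right) \left(-9\right) = 378$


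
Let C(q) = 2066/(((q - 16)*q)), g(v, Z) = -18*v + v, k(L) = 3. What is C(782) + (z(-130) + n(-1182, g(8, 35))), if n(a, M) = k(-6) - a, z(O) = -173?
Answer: 303101105/299506 ≈ 1012.0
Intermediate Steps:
g(v, Z) = -17*v
n(a, M) = 3 - a
C(q) = 2066/(q*(-16 + q)) (C(q) = 2066/(((-16 + q)*q)) = 2066/((q*(-16 + q))) = 2066*(1/(q*(-16 + q))) = 2066/(q*(-16 + q)))
C(782) + (z(-130) + n(-1182, g(8, 35))) = 2066/(782*(-16 + 782)) + (-173 + (3 - 1*(-1182))) = 2066*(1/782)/766 + (-173 + (3 + 1182)) = 2066*(1/782)*(1/766) + (-173 + 1185) = 1033/299506 + 1012 = 303101105/299506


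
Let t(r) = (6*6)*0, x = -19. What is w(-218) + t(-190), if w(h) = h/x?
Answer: 218/19 ≈ 11.474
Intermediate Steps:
w(h) = -h/19 (w(h) = h/(-19) = h*(-1/19) = -h/19)
t(r) = 0 (t(r) = 36*0 = 0)
w(-218) + t(-190) = -1/19*(-218) + 0 = 218/19 + 0 = 218/19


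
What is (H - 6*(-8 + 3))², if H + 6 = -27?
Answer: 9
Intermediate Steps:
H = -33 (H = -6 - 27 = -33)
(H - 6*(-8 + 3))² = (-33 - 6*(-8 + 3))² = (-33 - 6*(-5))² = (-33 + 30)² = (-3)² = 9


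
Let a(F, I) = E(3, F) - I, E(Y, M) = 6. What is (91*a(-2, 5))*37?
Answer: 3367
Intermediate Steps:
a(F, I) = 6 - I
(91*a(-2, 5))*37 = (91*(6 - 1*5))*37 = (91*(6 - 5))*37 = (91*1)*37 = 91*37 = 3367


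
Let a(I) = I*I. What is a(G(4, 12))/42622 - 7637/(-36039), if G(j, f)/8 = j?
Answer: 181204075/768027129 ≈ 0.23593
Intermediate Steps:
G(j, f) = 8*j
a(I) = I²
a(G(4, 12))/42622 - 7637/(-36039) = (8*4)²/42622 - 7637/(-36039) = 32²*(1/42622) - 7637*(-1/36039) = 1024*(1/42622) + 7637/36039 = 512/21311 + 7637/36039 = 181204075/768027129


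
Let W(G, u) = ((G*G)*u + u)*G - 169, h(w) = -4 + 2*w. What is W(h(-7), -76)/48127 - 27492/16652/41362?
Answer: 4501543869395/487469906986 ≈ 9.2345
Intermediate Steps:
W(G, u) = -169 + G*(u + u*G**2) (W(G, u) = (G**2*u + u)*G - 169 = (u*G**2 + u)*G - 169 = (u + u*G**2)*G - 169 = G*(u + u*G**2) - 169 = -169 + G*(u + u*G**2))
W(h(-7), -76)/48127 - 27492/16652/41362 = (-169 + (-4 + 2*(-7))*(-76) - 76*(-4 + 2*(-7))**3)/48127 - 27492/16652/41362 = (-169 + (-4 - 14)*(-76) - 76*(-4 - 14)**3)*(1/48127) - 27492*1/16652*(1/41362) = (-169 - 18*(-76) - 76*(-18)**3)*(1/48127) - 6873/4163*1/41362 = (-169 + 1368 - 76*(-5832))*(1/48127) - 6873/172190006 = (-169 + 1368 + 443232)*(1/48127) - 6873/172190006 = 444431*(1/48127) - 6873/172190006 = 26143/2831 - 6873/172190006 = 4501543869395/487469906986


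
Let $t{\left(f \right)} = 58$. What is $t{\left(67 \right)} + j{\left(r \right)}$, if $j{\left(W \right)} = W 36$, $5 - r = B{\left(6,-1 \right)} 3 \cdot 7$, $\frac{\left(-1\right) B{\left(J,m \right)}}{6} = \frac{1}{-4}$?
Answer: $-896$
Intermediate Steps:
$B{\left(J,m \right)} = \frac{3}{2}$ ($B{\left(J,m \right)} = - \frac{6}{-4} = \left(-6\right) \left(- \frac{1}{4}\right) = \frac{3}{2}$)
$r = - \frac{53}{2}$ ($r = 5 - \frac{3}{2} \cdot 3 \cdot 7 = 5 - \frac{9}{2} \cdot 7 = 5 - \frac{63}{2} = - \frac{53}{2} \approx -26.5$)
$j{\left(W \right)} = 36 W$
$t{\left(67 \right)} + j{\left(r \right)} = 58 + 36 \left(- \frac{53}{2}\right) = 58 - 954 = -896$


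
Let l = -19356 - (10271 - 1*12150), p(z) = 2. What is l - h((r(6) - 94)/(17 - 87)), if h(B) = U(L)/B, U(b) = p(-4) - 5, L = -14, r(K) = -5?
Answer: -576671/33 ≈ -17475.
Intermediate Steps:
U(b) = -3 (U(b) = 2 - 5 = -3)
h(B) = -3/B
l = -17477 (l = -19356 - (10271 - 12150) = -19356 - 1*(-1879) = -19356 + 1879 = -17477)
l - h((r(6) - 94)/(17 - 87)) = -17477 - (-3)/((-5 - 94)/(17 - 87)) = -17477 - (-3)/((-99/(-70))) = -17477 - (-3)/((-99*(-1/70))) = -17477 - (-3)/99/70 = -17477 - (-3)*70/99 = -17477 - 1*(-70/33) = -17477 + 70/33 = -576671/33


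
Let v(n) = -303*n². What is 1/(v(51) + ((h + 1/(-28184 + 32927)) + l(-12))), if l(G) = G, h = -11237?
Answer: -4743/3791326535 ≈ -1.2510e-6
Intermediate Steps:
1/(v(51) + ((h + 1/(-28184 + 32927)) + l(-12))) = 1/(-303*51² + ((-11237 + 1/(-28184 + 32927)) - 12)) = 1/(-303*2601 + ((-11237 + 1/4743) - 12)) = 1/(-788103 + ((-11237 + 1/4743) - 12)) = 1/(-788103 + (-53297090/4743 - 12)) = 1/(-788103 - 53354006/4743) = 1/(-3791326535/4743) = -4743/3791326535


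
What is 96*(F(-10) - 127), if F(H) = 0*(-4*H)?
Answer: -12192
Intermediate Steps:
F(H) = 0
96*(F(-10) - 127) = 96*(0 - 127) = 96*(-127) = -12192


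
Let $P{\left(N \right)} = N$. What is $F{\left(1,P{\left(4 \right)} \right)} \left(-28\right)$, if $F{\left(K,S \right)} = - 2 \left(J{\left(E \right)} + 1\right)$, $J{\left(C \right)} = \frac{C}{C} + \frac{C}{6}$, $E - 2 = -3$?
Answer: $\frac{308}{3} \approx 102.67$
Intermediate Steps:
$E = -1$ ($E = 2 - 3 = -1$)
$J{\left(C \right)} = 1 + \frac{C}{6}$ ($J{\left(C \right)} = 1 + C \frac{1}{6} = 1 + \frac{C}{6}$)
$F{\left(K,S \right)} = - \frac{11}{3}$ ($F{\left(K,S \right)} = - 2 \left(\left(1 + \frac{1}{6} \left(-1\right)\right) + 1\right) = - 2 \left(\left(1 - \frac{1}{6}\right) + 1\right) = - 2 \left(\frac{5}{6} + 1\right) = \left(-2\right) \frac{11}{6} = - \frac{11}{3}$)
$F{\left(1,P{\left(4 \right)} \right)} \left(-28\right) = \left(- \frac{11}{3}\right) \left(-28\right) = \frac{308}{3}$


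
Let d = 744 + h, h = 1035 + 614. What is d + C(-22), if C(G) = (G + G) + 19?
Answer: 2368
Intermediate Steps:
h = 1649
C(G) = 19 + 2*G (C(G) = 2*G + 19 = 19 + 2*G)
d = 2393 (d = 744 + 1649 = 2393)
d + C(-22) = 2393 + (19 + 2*(-22)) = 2393 + (19 - 44) = 2393 - 25 = 2368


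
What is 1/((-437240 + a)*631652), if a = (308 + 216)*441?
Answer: -1/130218849712 ≈ -7.6794e-12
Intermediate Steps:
a = 231084 (a = 524*441 = 231084)
1/((-437240 + a)*631652) = 1/((-437240 + 231084)*631652) = (1/631652)/(-206156) = -1/206156*1/631652 = -1/130218849712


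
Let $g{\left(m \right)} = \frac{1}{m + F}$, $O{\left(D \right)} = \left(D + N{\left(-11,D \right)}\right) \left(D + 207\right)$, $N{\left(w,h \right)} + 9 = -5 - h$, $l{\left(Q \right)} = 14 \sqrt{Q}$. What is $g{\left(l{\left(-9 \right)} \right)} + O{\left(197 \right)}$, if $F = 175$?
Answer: $- \frac{26170287}{4627} - \frac{6 i}{4627} \approx -5656.0 - 0.0012967 i$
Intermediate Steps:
$N{\left(w,h \right)} = -14 - h$ ($N{\left(w,h \right)} = -9 - \left(5 + h\right) = -14 - h$)
$O{\left(D \right)} = -2898 - 14 D$ ($O{\left(D \right)} = \left(D - \left(14 + D\right)\right) \left(D + 207\right) = - 14 \left(207 + D\right) = -2898 - 14 D$)
$g{\left(m \right)} = \frac{1}{175 + m}$ ($g{\left(m \right)} = \frac{1}{m + 175} = \frac{1}{175 + m}$)
$g{\left(l{\left(-9 \right)} \right)} + O{\left(197 \right)} = \frac{1}{175 + 14 \sqrt{-9}} - 5656 = \frac{1}{175 + 14 \cdot 3 i} - 5656 = \frac{1}{175 + 42 i} - 5656 = \frac{175 - 42 i}{32389} - 5656 = -5656 + \frac{175 - 42 i}{32389}$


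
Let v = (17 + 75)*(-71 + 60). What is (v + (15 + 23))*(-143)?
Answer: 139282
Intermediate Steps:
v = -1012 (v = 92*(-11) = -1012)
(v + (15 + 23))*(-143) = (-1012 + (15 + 23))*(-143) = (-1012 + 38)*(-143) = -974*(-143) = 139282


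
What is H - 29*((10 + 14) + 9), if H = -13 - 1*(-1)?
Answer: -969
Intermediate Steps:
H = -12 (H = -13 + 1 = -12)
H - 29*((10 + 14) + 9) = -12 - 29*((10 + 14) + 9) = -12 - 29*(24 + 9) = -12 - 29*33 = -12 - 957 = -969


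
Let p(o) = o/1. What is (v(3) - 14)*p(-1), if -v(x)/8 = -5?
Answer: -26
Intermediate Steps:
v(x) = 40 (v(x) = -8*(-5) = 40)
p(o) = o (p(o) = o*1 = o)
(v(3) - 14)*p(-1) = (40 - 14)*(-1) = 26*(-1) = -26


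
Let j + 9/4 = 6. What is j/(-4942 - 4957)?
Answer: -15/39596 ≈ -0.00037883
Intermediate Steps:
j = 15/4 (j = -9/4 + 6 = 15/4 ≈ 3.7500)
j/(-4942 - 4957) = 15/(4*(-4942 - 4957)) = (15/4)/(-9899) = (15/4)*(-1/9899) = -15/39596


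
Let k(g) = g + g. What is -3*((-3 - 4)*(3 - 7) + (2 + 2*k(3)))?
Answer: -126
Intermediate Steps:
k(g) = 2*g
-3*((-3 - 4)*(3 - 7) + (2 + 2*k(3))) = -3*((-3 - 4)*(3 - 7) + (2 + 2*(2*3))) = -3*(-7*(-4) + (2 + 2*6)) = -3*(28 + (2 + 12)) = -3*(28 + 14) = -3*42 = -126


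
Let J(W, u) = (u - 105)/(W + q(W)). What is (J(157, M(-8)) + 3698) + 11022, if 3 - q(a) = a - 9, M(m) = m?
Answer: 176527/12 ≈ 14711.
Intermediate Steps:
q(a) = 12 - a (q(a) = 3 - (a - 9) = 3 - (-9 + a) = 3 + (9 - a) = 12 - a)
J(W, u) = -35/4 + u/12 (J(W, u) = (u - 105)/(W + (12 - W)) = (-105 + u)/12 = (-105 + u)*(1/12) = -35/4 + u/12)
(J(157, M(-8)) + 3698) + 11022 = ((-35/4 + (1/12)*(-8)) + 3698) + 11022 = ((-35/4 - 2/3) + 3698) + 11022 = (-113/12 + 3698) + 11022 = 44263/12 + 11022 = 176527/12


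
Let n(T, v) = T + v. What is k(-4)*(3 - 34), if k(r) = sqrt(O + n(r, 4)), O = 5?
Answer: -31*sqrt(5) ≈ -69.318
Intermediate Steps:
k(r) = sqrt(9 + r) (k(r) = sqrt(5 + (r + 4)) = sqrt(5 + (4 + r)) = sqrt(9 + r))
k(-4)*(3 - 34) = sqrt(9 - 4)*(3 - 34) = sqrt(5)*(-31) = -31*sqrt(5)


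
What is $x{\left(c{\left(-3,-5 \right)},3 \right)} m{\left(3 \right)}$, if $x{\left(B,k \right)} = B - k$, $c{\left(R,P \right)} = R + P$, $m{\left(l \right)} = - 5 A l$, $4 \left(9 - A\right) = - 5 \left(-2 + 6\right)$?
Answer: $2310$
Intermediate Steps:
$A = 14$ ($A = 9 - \frac{\left(-5\right) \left(-2 + 6\right)}{4} = 9 - \frac{\left(-5\right) 4}{4} = 9 - -5 = 9 + 5 = 14$)
$m{\left(l \right)} = - 70 l$ ($m{\left(l \right)} = \left(-5\right) 14 l = - 70 l$)
$c{\left(R,P \right)} = P + R$
$x{\left(c{\left(-3,-5 \right)},3 \right)} m{\left(3 \right)} = \left(\left(-5 - 3\right) - 3\right) \left(\left(-70\right) 3\right) = \left(-8 - 3\right) \left(-210\right) = \left(-11\right) \left(-210\right) = 2310$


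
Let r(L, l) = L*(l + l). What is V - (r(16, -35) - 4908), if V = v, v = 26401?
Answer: 32429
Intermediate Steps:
r(L, l) = 2*L*l (r(L, l) = L*(2*l) = 2*L*l)
V = 26401
V - (r(16, -35) - 4908) = 26401 - (2*16*(-35) - 4908) = 26401 - (-1120 - 4908) = 26401 - 1*(-6028) = 26401 + 6028 = 32429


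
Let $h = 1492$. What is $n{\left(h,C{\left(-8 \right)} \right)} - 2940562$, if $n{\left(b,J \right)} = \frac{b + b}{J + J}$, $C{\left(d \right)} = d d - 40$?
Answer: $- \frac{17642999}{6} \approx -2.9405 \cdot 10^{6}$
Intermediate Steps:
$C{\left(d \right)} = -40 + d^{2}$ ($C{\left(d \right)} = d^{2} - 40 = -40 + d^{2}$)
$n{\left(b,J \right)} = \frac{b}{J}$ ($n{\left(b,J \right)} = \frac{2 b}{2 J} = 2 b \frac{1}{2 J} = \frac{b}{J}$)
$n{\left(h,C{\left(-8 \right)} \right)} - 2940562 = \frac{1492}{-40 + \left(-8\right)^{2}} - 2940562 = \frac{1492}{-40 + 64} - 2940562 = \frac{1492}{24} - 2940562 = 1492 \cdot \frac{1}{24} - 2940562 = \frac{373}{6} - 2940562 = - \frac{17642999}{6}$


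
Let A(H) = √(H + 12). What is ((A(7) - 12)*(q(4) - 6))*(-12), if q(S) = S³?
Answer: 8352 - 696*√19 ≈ 5318.2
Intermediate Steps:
A(H) = √(12 + H)
((A(7) - 12)*(q(4) - 6))*(-12) = ((√(12 + 7) - 12)*(4³ - 6))*(-12) = ((√19 - 12)*(64 - 6))*(-12) = ((-12 + √19)*58)*(-12) = (-696 + 58*√19)*(-12) = 8352 - 696*√19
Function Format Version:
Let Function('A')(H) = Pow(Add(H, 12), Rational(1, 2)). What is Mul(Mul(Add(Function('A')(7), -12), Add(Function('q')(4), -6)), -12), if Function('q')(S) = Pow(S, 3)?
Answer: Add(8352, Mul(-696, Pow(19, Rational(1, 2)))) ≈ 5318.2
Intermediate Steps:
Function('A')(H) = Pow(Add(12, H), Rational(1, 2))
Mul(Mul(Add(Function('A')(7), -12), Add(Function('q')(4), -6)), -12) = Mul(Mul(Add(Pow(Add(12, 7), Rational(1, 2)), -12), Add(Pow(4, 3), -6)), -12) = Mul(Mul(Add(Pow(19, Rational(1, 2)), -12), Add(64, -6)), -12) = Mul(Mul(Add(-12, Pow(19, Rational(1, 2))), 58), -12) = Mul(Add(-696, Mul(58, Pow(19, Rational(1, 2)))), -12) = Add(8352, Mul(-696, Pow(19, Rational(1, 2))))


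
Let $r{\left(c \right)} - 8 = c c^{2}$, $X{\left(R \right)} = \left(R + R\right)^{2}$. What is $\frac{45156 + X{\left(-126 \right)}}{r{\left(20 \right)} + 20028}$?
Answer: $\frac{27165}{7009} \approx 3.8757$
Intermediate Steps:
$X{\left(R \right)} = 4 R^{2}$ ($X{\left(R \right)} = \left(2 R\right)^{2} = 4 R^{2}$)
$r{\left(c \right)} = 8 + c^{3}$ ($r{\left(c \right)} = 8 + c c^{2} = 8 + c^{3}$)
$\frac{45156 + X{\left(-126 \right)}}{r{\left(20 \right)} + 20028} = \frac{45156 + 4 \left(-126\right)^{2}}{\left(8 + 20^{3}\right) + 20028} = \frac{45156 + 4 \cdot 15876}{\left(8 + 8000\right) + 20028} = \frac{45156 + 63504}{8008 + 20028} = \frac{108660}{28036} = 108660 \cdot \frac{1}{28036} = \frac{27165}{7009}$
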